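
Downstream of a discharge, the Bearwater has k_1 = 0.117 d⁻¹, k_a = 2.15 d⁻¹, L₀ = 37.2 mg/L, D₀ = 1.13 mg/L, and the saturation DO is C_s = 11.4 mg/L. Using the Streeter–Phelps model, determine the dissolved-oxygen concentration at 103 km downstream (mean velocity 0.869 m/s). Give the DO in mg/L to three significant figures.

Travel time t = x/v = 103 km / (0.869 m/s) = 103000 m / 0.869 m/s = 118500 s = 1.372 d.
k_1 L₀/(k_a−k_1) = 0.117×37.2/(2.15−0.117) = 4.352/2.033 = 2.141 mg/L.
e^(−k_1 t) = e^(−0.117×1.372) = 0.8517; e^(−k_a t) = e^(−2.15×1.372) = 0.05237.
D = 2.141 × (0.8517 − 0.05237) + 1.13 × 0.05237 = 1.711 + 0.05918 = 1.770 mg/L.
DO = C_s − D = 11.4 − 1.770 = 9.630 mg/L.

DO ≈ 9.63 mg/L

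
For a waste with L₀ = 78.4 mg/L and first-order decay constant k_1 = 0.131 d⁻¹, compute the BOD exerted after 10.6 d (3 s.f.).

y_t = L₀(1 − e^(−k_1 t)) = 78.4 × (1 − e^(−0.131×10.6))
= 78.4 × (1 − 0.2494) = 78.4 × 0.7506 = 58.85 mg/L.

y ≈ 58.8 mg/L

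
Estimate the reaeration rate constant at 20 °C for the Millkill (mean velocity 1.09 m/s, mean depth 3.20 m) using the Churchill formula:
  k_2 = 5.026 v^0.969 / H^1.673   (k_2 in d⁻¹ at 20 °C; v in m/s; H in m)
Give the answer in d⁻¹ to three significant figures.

k_2 = 5.026 × 1.09^0.969 / 3.20^1.673 = 5.026 × 1.087 / 7.000 = 0.7805 d⁻¹.

k_2 ≈ 0.780 d⁻¹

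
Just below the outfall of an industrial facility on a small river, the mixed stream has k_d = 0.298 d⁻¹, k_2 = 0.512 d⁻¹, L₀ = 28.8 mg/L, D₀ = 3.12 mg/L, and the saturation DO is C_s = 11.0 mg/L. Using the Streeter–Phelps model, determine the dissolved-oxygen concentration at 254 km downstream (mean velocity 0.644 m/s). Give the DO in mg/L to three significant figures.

DO ≈ 4.28 mg/L

Travel time t = x/v = 254 km / (0.644 m/s) = 254000 m / 0.644 m/s = 394400 s = 4.565 d.
k_d L₀/(k_2−k_d) = 0.298×28.8/(0.512−0.298) = 8.582/0.2140 = 40.10 mg/L.
e^(−k_d t) = e^(−0.298×4.565) = 0.2566; e^(−k_2 t) = e^(−0.512×4.565) = 0.09659.
D = 40.10 × (0.2566 − 0.09659) + 3.12 × 0.09659 = 6.416 + 0.3014 = 6.717 mg/L.
DO = C_s − D = 11.0 − 6.717 = 4.283 mg/L.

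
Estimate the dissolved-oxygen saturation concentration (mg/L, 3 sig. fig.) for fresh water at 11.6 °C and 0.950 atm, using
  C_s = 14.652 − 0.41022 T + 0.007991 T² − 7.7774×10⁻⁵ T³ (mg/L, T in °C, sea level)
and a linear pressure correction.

At sea level: C_s = 14.652 − 0.41022×11.6 + 0.007991×11.6² − 7.7774×10⁻⁵×11.6³ = 10.85 mg/L.
Pressure correction: C_s' = 10.85 × 0.950 = 10.30 mg/L.

C_s ≈ 10.3 mg/L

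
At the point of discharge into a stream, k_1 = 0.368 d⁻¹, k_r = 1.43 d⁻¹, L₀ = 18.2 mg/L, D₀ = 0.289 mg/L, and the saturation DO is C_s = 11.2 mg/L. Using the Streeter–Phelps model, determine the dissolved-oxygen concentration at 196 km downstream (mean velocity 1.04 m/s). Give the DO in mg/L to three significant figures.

Travel time t = x/v = 196 km / (1.04 m/s) = 196000 m / 1.04 m/s = 188500 s = 2.181 d.
k_1 L₀/(k_r−k_1) = 0.368×18.2/(1.43−0.368) = 6.698/1.062 = 6.307 mg/L.
e^(−k_1 t) = e^(−0.368×2.181) = 0.4481; e^(−k_r t) = e^(−1.43×2.181) = 0.04419.
D = 6.307 × (0.4481 − 0.04419) + 0.289 × 0.04419 = 2.547 + 0.01277 = 2.560 mg/L.
DO = C_s − D = 11.2 − 2.560 = 8.640 mg/L.

DO ≈ 8.64 mg/L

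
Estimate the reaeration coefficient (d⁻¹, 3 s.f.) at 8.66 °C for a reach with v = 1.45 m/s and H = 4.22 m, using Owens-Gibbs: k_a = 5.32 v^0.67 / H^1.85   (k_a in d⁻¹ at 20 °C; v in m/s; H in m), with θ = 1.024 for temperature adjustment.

k_a(20) = 5.32 × 1.45^0.67 / 4.22^1.85 = 5.32 × 1.283 / 14.35 = 0.4756 d⁻¹.
k_a(8.66) = 0.4756 × 1.024^(8.66−20) = 0.4756 × 0.7642 = 0.3634 d⁻¹.

k_a ≈ 0.363 d⁻¹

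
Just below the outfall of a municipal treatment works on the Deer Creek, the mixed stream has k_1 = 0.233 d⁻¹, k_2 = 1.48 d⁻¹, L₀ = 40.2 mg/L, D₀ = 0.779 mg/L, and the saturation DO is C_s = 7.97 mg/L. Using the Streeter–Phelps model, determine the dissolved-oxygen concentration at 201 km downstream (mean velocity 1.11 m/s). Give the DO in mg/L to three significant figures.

Travel time t = x/v = 201 km / (1.11 m/s) = 201000 m / 1.11 m/s = 181100 s = 2.096 d.
k_1 L₀/(k_2−k_1) = 0.233×40.2/(1.48−0.233) = 9.367/1.247 = 7.511 mg/L.
e^(−k_1 t) = e^(−0.233×2.096) = 0.6136; e^(−k_2 t) = e^(−1.48×2.096) = 0.04497.
D = 7.511 × (0.6136 − 0.04497) + 0.779 × 0.04497 = 4.272 + 0.03503 = 4.307 mg/L.
DO = C_s − D = 7.97 − 4.307 = 3.663 mg/L.

DO ≈ 3.66 mg/L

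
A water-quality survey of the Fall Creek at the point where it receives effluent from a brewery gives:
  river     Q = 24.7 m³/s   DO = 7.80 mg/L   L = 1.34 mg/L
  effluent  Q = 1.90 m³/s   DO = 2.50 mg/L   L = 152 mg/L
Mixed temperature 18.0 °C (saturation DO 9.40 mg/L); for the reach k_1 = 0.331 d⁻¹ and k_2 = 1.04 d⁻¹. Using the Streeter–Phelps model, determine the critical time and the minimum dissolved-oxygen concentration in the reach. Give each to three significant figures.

Mixed DO = (24.7×7.80 + 1.90×2.50)/(24.7+1.90) = 197.4/26.60 = 7.421 mg/L.
Mixed L₀ = (24.7×1.34 + 1.90×152)/(26.60) = 321.9/26.60 = 12.10 mg/L.
Initial deficit D₀ = C_s − DO₀ = 9.40 − 7.421 = 1.979 mg/L.
t_c = (1/0.7090) ln[(1.04/0.331)(1 − 1.979×0.7090/(0.331×12.10))] = 1.410 × ln(2.042) = 1.007 d.
D_c = (0.331/1.04) × 12.10 × e^(−0.331×1.007) = 0.3183 × 12.10 × 0.7166 = 2.760 mg/L.
Minimum DO = 9.40 − 2.760 = 6.640 mg/L.

t_c ≈ 1.01 d; minimum DO ≈ 6.64 mg/L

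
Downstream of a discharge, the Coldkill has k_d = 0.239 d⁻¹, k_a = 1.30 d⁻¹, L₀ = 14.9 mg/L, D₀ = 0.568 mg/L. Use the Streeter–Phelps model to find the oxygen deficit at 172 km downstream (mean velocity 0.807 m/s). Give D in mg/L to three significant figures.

Travel time t = x/v = 172 km / (0.807 m/s) = 172000 m / 0.807 m/s = 213100 s = 2.467 d.
k_d L₀/(k_a−k_d) = 0.239×14.9/(1.30−0.239) = 3.561/1.061 = 3.356 mg/L.
e^(−k_d t) = e^(−0.239×2.467) = 0.5546; e^(−k_a t) = e^(−1.30×2.467) = 0.04048.
D = 3.356 × (0.5546 − 0.04048) + 0.568 × 0.04048 = 1.725 + 0.02299 = 1.748 mg/L.

D ≈ 1.75 mg/L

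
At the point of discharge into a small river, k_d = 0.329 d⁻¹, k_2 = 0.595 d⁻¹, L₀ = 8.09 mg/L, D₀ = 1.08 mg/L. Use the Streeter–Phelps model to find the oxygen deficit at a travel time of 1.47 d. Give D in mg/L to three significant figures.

k_d L₀/(k_2−k_d) = 0.329×8.09/(0.595−0.329) = 2.662/0.2660 = 10.01 mg/L.
e^(−k_d t) = e^(−0.329×1.470) = 0.6165; e^(−k_2 t) = e^(−0.595×1.470) = 0.4170.
D = 10.01 × (0.6165 − 0.4170) + 1.08 × 0.4170 = 1.997 + 0.4504 = 2.447 mg/L.

D ≈ 2.45 mg/L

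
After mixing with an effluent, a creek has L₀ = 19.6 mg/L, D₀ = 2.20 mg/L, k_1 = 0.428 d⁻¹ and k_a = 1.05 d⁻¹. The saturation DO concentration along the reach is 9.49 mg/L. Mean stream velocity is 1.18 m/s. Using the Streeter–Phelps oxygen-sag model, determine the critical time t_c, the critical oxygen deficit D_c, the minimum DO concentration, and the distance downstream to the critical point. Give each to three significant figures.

With k_a/k_1 = 2.453 and 1 − D₀(k_a−k_1)/(k_1 L₀) = 0.8369,
t_c = ln(2.453 × 0.8369) / (1.05 − 0.428) = ln(2.053) / 0.6220 = 0.7193/0.6220 = 1.157 d.
D_c = (k_1/k_a) L₀ e^(−k_1 t_c) = (0.428/1.05) × 19.6 × e^(−0.428×1.157) = 0.4076 × 19.6 × 0.6096 = 4.870 mg/L.
Minimum DO = C_s − D_c = 9.49 − 4.870 = 4.620 mg/L.
x_c = v t_c = 1.18 m/s × 1.157 d × 86400 s/d = 117900 m ≈ 118 km.

t_c ≈ 1.16 d; D_c ≈ 4.87 mg/L; min DO ≈ 4.62 mg/L; x_c ≈ 118 km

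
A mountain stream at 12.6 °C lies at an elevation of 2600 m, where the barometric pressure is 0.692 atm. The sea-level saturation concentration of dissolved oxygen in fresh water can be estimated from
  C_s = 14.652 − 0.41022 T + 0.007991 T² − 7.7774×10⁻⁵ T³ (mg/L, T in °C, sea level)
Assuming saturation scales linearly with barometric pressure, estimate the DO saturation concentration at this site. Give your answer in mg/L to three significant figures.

C_s ≈ 7.33 mg/L

At sea level: C_s = 14.652 − 0.41022×12.6 + 0.007991×12.6² − 7.7774×10⁻⁵×12.6³ = 10.60 mg/L.
Pressure correction: C_s' = 10.60 × 0.692 = 7.333 mg/L.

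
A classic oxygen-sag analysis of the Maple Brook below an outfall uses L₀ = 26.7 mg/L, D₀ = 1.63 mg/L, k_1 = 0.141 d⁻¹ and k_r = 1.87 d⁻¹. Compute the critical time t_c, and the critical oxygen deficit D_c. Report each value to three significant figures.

With k_r/k_1 = 13.26 and 1 − D₀(k_r−k_1)/(k_1 L₀) = 0.2514,
t_c = ln(13.26 × 0.2514) / (1.87 − 0.141) = ln(3.334) / 1.729 = 1.204/1.729 = 0.6965 d.
L(t_c) = L₀ e^(−k_1 t_c) = 26.7 × 0.9065 = 24.20 mg/L, and at the critical point k_r D_c = k_1 L, so D_c = (0.141/1.87) × 24.20 = 1.825 mg/L.

t_c ≈ 0.696 d; D_c ≈ 1.82 mg/L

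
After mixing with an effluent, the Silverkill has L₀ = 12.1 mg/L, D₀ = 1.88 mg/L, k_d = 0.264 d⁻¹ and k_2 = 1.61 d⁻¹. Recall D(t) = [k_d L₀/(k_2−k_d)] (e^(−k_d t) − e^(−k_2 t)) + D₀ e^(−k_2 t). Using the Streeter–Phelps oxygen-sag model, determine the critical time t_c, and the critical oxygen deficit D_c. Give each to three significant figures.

t_c ≈ 0.176 d; D_c ≈ 1.89 mg/L

t_c = [1/(k_2−k_d)] ln[(k_2/k_d)(1 − D₀(k_2−k_d)/(k_d L₀))]
= [1/(1.61−0.264)] ln[(1.61/0.264)(1 − 1.88×1.346/(0.264×12.1))]
= (1/1.346) ln[6.098 × 0.2078] = 0.7429 × ln(1.268) = 0.7429 × 0.2370 = 0.1761 d.
L(t_c) = L₀ e^(−k_d t_c) = 12.1 × 0.9546 = 11.55 mg/L, and at the critical point k_2 D_c = k_d L, so D_c = (0.264/1.61) × 11.55 = 1.894 mg/L.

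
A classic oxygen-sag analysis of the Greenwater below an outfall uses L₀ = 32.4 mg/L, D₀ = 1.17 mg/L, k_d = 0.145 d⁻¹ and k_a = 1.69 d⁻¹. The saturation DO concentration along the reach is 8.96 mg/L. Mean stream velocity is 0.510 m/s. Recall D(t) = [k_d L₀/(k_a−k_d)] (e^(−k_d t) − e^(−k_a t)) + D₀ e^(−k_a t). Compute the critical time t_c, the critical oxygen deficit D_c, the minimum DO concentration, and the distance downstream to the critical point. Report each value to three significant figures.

t_c ≈ 1.28 d; D_c ≈ 2.31 mg/L; min DO ≈ 6.65 mg/L; x_c ≈ 56.2 km

t_c = [1/(k_a−k_d)] ln[(k_a/k_d)(1 − D₀(k_a−k_d)/(k_d L₀))]
= [1/(1.69−0.145)] ln[(1.69/0.145)(1 − 1.17×1.545/(0.145×32.4))]
= (1/1.545) ln[11.66 × 0.6152] = 0.6472 × ln(7.171) = 0.6472 × 1.970 = 1.275 d.
D_c = (k_d/k_a) L₀ e^(−k_d t_c) = (0.145/1.69) × 32.4 × e^(−0.145×1.275) = 0.08580 × 32.4 × 0.8312 = 2.311 mg/L.
Minimum DO = C_s − D_c = 8.96 − 2.311 = 6.649 mg/L.
x_c = v t_c = 0.510 m/s × 1.275 d × 86400 s/d = 56180 m ≈ 56.2 km.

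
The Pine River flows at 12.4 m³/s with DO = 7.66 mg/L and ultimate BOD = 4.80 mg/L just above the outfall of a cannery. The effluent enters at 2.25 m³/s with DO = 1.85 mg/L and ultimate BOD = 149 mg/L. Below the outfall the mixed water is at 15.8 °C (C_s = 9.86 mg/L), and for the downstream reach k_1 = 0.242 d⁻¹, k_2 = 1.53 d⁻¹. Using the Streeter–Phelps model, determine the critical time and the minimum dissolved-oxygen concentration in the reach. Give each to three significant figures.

Mixed DO = (12.4×7.66 + 2.25×1.85)/(12.4+2.25) = 99.15/14.65 = 6.768 mg/L.
Mixed L₀ = (12.4×4.80 + 2.25×149)/(14.65) = 394.8/14.65 = 26.95 mg/L.
Initial deficit D₀ = C_s − DO₀ = 9.86 − 6.768 = 3.092 mg/L.
t_c = (1/1.288) ln[(1.53/0.242)(1 − 3.092×1.288/(0.242×26.95))] = 0.7764 × ln(2.461) = 0.6991 d.
D_c = (0.242/1.53) × 26.95 × e^(−0.242×0.6991) = 0.1582 × 26.95 × 0.8443 = 3.599 mg/L.
Minimum DO = 9.86 − 3.599 = 6.261 mg/L.

t_c ≈ 0.699 d; minimum DO ≈ 6.26 mg/L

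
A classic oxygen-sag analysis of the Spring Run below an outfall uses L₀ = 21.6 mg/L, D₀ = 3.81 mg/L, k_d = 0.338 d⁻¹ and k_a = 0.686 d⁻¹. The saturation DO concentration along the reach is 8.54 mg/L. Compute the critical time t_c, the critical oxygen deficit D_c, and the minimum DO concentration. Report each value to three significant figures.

t_c ≈ 1.46 d; D_c ≈ 6.50 mg/L; min DO ≈ 2.04 mg/L

At the critical point dD/dt = 0, so k_d L₀ e^(−k_d t) = k_a D. Substituting D(t) from the Streeter–Phelps equation and solving for t gives
t_c = ln[(k_a/k_d)(1 − D₀(k_a−k_d)/(k_d L₀))] / (k_a−k_d).
Here k_a−k_d = 0.3480 d⁻¹ and 1 − D₀(k_a−k_d)/(k_d L₀) = 1 − 3.81×0.3480/(0.338×21.6) = 0.8184, so
t_c = ln(2.030 × 0.8184) / 0.3480 = 0.5074 / 0.3480 = 1.458 d.
L(t_c) = L₀ e^(−k_d t_c) = 21.6 × 0.6109 = 13.20 mg/L, and at the critical point k_a D_c = k_d L, so D_c = (0.338/0.686) × 13.20 = 6.501 mg/L.
Minimum DO = C_s − D_c = 8.54 − 6.501 = 2.039 mg/L.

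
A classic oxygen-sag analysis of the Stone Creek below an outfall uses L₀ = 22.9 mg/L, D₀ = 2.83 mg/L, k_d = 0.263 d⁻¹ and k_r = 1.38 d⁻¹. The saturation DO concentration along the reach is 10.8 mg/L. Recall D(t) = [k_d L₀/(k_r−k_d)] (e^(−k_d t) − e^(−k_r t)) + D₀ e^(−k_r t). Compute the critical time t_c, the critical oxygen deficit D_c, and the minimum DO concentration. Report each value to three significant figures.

t_c ≈ 0.818 d; D_c ≈ 3.52 mg/L; min DO ≈ 7.28 mg/L

t_c = [1/(k_r−k_d)] ln[(k_r/k_d)(1 − D₀(k_r−k_d)/(k_d L₀))]
= [1/(1.38−0.263)] ln[(1.38/0.263)(1 − 2.83×1.117/(0.263×22.9))]
= (1/1.117) ln[5.247 × 0.4751] = 0.8953 × ln(2.493) = 0.8953 × 0.9135 = 0.8178 d.
L(t_c) = L₀ e^(−k_d t_c) = 22.9 × 0.8065 = 18.47 mg/L, and at the critical point k_r D_c = k_d L, so D_c = (0.263/1.38) × 18.47 = 3.520 mg/L.
Minimum DO = C_s − D_c = 10.8 − 3.520 = 7.280 mg/L.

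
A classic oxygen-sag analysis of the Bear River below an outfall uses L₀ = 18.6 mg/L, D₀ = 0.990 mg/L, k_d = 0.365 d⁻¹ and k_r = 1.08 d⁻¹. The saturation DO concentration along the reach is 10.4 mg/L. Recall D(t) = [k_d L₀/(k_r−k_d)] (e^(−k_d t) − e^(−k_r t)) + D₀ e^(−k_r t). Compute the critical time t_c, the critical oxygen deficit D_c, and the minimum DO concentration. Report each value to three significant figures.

t_c ≈ 1.36 d; D_c ≈ 3.82 mg/L; min DO ≈ 6.58 mg/L

With k_r/k_d = 2.959 and 1 − D₀(k_r−k_d)/(k_d L₀) = 0.8957,
t_c = ln(2.959 × 0.8957) / (1.08 − 0.365) = ln(2.650) / 0.7150 = 0.9747/0.7150 = 1.363 d.
L(t_c) = L₀ e^(−k_d t_c) = 18.6 × 0.6080 = 11.31 mg/L, and at the critical point k_r D_c = k_d L, so D_c = (0.365/1.08) × 11.31 = 3.822 mg/L.
Minimum DO = C_s − D_c = 10.4 − 3.822 = 6.578 mg/L.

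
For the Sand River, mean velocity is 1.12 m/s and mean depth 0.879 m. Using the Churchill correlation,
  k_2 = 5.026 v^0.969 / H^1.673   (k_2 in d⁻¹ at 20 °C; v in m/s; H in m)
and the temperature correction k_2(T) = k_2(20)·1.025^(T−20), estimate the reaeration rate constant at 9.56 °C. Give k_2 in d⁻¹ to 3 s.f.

k_2 ≈ 5.38 d⁻¹

k_2(20) = 5.026 × 1.12^0.969 / 0.879^1.673 = 5.026 × 1.116 / 0.8059 = 6.960 d⁻¹.
k_2(9.56) = 6.960 × 1.025^(9.56−20) = 6.960 × 0.7728 = 5.379 d⁻¹.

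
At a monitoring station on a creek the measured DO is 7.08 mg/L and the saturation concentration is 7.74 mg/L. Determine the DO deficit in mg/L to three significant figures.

D ≈ 0.660 mg/L

D = C_s − C = 7.74 − 7.08 = 0.660 mg/L.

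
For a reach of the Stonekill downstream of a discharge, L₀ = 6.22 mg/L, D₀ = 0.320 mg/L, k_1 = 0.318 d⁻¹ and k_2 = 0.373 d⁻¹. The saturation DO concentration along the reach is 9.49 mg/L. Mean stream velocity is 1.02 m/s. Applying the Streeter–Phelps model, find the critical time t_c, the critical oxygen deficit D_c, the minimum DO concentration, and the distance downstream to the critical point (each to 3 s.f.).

t_c ≈ 2.74 d; D_c ≈ 2.22 mg/L; min DO ≈ 7.27 mg/L; x_c ≈ 241 km

t_c = [1/(k_2−k_1)] ln[(k_2/k_1)(1 − D₀(k_2−k_1)/(k_1 L₀))]
= [1/(0.373−0.318)] ln[(0.373/0.318)(1 − 0.320×0.05500/(0.318×6.22))]
= (1/0.05500) ln[1.173 × 0.9911] = 18.18 × ln(1.163) = 18.18 × 0.1506 = 2.738 d.
D_c = (k_1/k_2) L₀ e^(−k_1 t_c) = (0.318/0.373) × 6.22 × e^(−0.318×2.738) = 0.8525 × 6.22 × 0.4187 = 2.220 mg/L.
Minimum DO = C_s − D_c = 9.49 − 2.220 = 7.270 mg/L.
x_c = v t_c = 1.02 m/s × 2.738 d × 86400 s/d = 241300 m ≈ 241 km.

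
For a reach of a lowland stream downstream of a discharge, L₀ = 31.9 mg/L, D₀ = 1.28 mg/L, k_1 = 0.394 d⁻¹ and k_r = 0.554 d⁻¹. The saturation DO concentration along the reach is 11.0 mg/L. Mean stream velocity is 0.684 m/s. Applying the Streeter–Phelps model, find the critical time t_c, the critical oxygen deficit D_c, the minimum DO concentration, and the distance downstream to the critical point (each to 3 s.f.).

t_c = [1/(k_r−k_1)] ln[(k_r/k_1)(1 − D₀(k_r−k_1)/(k_1 L₀))]
= [1/(0.554−0.394)] ln[(0.554/0.394)(1 − 1.28×0.1600/(0.394×31.9))]
= (1/0.1600) ln[1.406 × 0.9837] = 6.250 × ln(1.383) = 6.250 × 0.3244 = 2.027 d.
D_c = (k_1/k_r) L₀ e^(−k_1 t_c) = (0.394/0.554) × 31.9 × e^(−0.394×2.027) = 0.7112 × 31.9 × 0.4499 = 10.21 mg/L.
Minimum DO = C_s − D_c = 11.0 − 10.21 = 0.7938 mg/L.
x_c = v t_c = 0.684 m/s × 2.027 d × 86400 s/d = 119800 m ≈ 120 km.

t_c ≈ 2.03 d; D_c ≈ 10.2 mg/L; min DO ≈ 0.794 mg/L; x_c ≈ 120 km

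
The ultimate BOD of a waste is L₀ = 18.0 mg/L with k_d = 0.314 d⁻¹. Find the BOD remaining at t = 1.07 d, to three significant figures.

L ≈ 12.9 mg/L

L_t = L₀ e^(−k_d t) = 18.0 × e^(−0.314×1.07) = 18.0 × 0.7146 = 12.86 mg/L.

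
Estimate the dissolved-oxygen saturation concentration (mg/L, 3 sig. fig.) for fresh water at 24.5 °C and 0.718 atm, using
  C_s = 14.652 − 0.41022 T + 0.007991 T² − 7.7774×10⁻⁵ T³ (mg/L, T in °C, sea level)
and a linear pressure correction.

C_s ≈ 5.93 mg/L

At sea level: C_s = 14.652 − 0.41022×24.5 + 0.007991×24.5² − 7.7774×10⁻⁵×24.5³ = 8.254 mg/L.
Pressure correction: C_s' = 8.254 × 0.718 = 5.927 mg/L.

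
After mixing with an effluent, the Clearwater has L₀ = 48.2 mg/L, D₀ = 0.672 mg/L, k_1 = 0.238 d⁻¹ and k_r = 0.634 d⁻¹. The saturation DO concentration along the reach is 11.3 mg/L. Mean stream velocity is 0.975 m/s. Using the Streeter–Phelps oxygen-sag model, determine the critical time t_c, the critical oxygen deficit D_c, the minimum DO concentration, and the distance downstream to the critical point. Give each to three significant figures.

t_c ≈ 2.41 d; D_c ≈ 10.2 mg/L; min DO ≈ 1.12 mg/L; x_c ≈ 203 km

With k_r/k_1 = 2.664 and 1 − D₀(k_r−k_1)/(k_1 L₀) = 0.9768,
t_c = ln(2.664 × 0.9768) / (0.634 − 0.238) = ln(2.602) / 0.3960 = 0.9563/0.3960 = 2.415 d.
L(t_c) = L₀ e^(−k_1 t_c) = 48.2 × 0.5628 = 27.13 mg/L, and at the critical point k_r D_c = k_1 L, so D_c = (0.238/0.634) × 27.13 = 10.18 mg/L.
Minimum DO = C_s − D_c = 11.3 − 10.18 = 1.116 mg/L.
x_c = v t_c = 0.975 m/s × 2.415 d × 86400 s/d = 203400 m ≈ 203 km.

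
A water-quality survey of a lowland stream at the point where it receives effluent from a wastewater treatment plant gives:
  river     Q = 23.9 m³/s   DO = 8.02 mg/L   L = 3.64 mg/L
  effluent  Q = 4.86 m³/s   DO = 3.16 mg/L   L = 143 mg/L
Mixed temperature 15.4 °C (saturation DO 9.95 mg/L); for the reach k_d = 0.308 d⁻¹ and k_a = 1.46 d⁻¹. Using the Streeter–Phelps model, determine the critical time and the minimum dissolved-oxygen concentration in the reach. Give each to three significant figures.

Mixed DO = (23.9×8.02 + 4.86×3.16)/(23.9+4.86) = 207.0/28.76 = 7.199 mg/L.
Mixed L₀ = (23.9×3.64 + 4.86×143)/(28.76) = 782.0/28.76 = 27.19 mg/L.
Initial deficit D₀ = C_s − DO₀ = 9.95 − 7.199 = 2.751 mg/L.
t_c = (1/1.152) ln[(1.46/0.308)(1 − 2.751×1.152/(0.308×27.19))] = 0.8681 × ln(2.946) = 0.9380 d.
D_c = (0.308/1.46) × 27.19 × e^(−0.308×0.9380) = 0.2110 × 27.19 × 0.7491 = 4.297 mg/L.
Minimum DO = 9.95 − 4.297 = 5.653 mg/L.

t_c ≈ 0.938 d; minimum DO ≈ 5.65 mg/L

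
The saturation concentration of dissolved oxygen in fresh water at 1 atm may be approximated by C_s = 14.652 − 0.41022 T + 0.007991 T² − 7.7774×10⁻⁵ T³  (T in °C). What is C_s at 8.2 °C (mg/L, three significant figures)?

C_s ≈ 11.8 mg/L

C_s = 14.652 − 0.41022×8.2 + 0.007991×8.2² − 7.7774×10⁻⁵×8.2³ = 11.78 mg/L.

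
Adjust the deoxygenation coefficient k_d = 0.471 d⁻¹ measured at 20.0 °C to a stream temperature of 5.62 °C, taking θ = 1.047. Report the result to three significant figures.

k_d ≈ 0.243 d⁻¹

k_d(T₂) = k_d(T₁) · θ^(T₂−T₁) = 0.471 × 1.047^(5.62−20.0)
= 0.471 × 1.047^-14.4 = 0.471 × 0.5166 = 0.2433 d⁻¹.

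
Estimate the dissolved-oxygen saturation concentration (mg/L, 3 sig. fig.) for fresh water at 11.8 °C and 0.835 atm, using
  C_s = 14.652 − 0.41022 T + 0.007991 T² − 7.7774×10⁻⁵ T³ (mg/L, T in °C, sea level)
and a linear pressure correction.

At sea level: C_s = 14.652 − 0.41022×11.8 + 0.007991×11.8² − 7.7774×10⁻⁵×11.8³ = 10.80 mg/L.
Pressure correction: C_s' = 10.80 × 0.835 = 9.015 mg/L.

C_s ≈ 9.01 mg/L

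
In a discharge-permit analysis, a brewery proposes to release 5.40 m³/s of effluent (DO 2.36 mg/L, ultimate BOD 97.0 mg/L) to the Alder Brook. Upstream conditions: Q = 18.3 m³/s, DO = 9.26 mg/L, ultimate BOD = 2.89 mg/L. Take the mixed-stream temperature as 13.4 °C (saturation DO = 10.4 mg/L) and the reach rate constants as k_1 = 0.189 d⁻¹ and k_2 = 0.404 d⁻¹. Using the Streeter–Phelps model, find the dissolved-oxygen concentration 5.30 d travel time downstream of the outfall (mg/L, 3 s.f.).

DO ≈ 4.74 mg/L

Mixed DO = (18.3×9.26 + 5.40×2.36)/(18.3+5.40) = 182.2/23.70 = 7.688 mg/L.
Mixed L₀ = (18.3×2.89 + 5.40×97.0)/(23.70) = 576.7/23.70 = 24.33 mg/L.
Initial deficit D₀ = C_s − DO₀ = 10.4 − 7.688 = 2.712 mg/L.
D(5.30) = [0.189×24.33/(0.404−0.189)](e^(−0.189×5.30) − e^(−0.404×5.30)) + 2.712 e^(−0.404×5.30)
= 21.39 × (0.3673 − 0.1175) + 2.712 × 0.1175 = 5.661 mg/L.
DO = 10.4 − 5.661 = 4.739 mg/L.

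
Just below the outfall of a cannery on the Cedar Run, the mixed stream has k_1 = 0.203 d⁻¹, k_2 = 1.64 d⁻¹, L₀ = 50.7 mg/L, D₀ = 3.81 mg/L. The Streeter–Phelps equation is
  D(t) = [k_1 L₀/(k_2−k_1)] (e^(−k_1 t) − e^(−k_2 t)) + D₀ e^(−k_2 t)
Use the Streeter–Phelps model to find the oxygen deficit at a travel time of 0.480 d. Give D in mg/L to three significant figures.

k_1 L₀/(k_2−k_1) = 0.203×50.7/(1.64−0.203) = 10.29/1.437 = 7.162 mg/L.
e^(−k_1 t) = e^(−0.203×0.4800) = 0.9072; e^(−k_2 t) = e^(−1.64×0.4800) = 0.4551.
D = 7.162 × (0.9072 − 0.4551) + 3.81 × 0.4551 = 3.238 + 1.734 = 4.972 mg/L.

D ≈ 4.97 mg/L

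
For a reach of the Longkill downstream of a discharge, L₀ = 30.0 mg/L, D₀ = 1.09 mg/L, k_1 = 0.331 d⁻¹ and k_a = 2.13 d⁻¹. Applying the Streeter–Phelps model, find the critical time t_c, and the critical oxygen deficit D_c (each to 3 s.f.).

t_c = [1/(k_a−k_1)] ln[(k_a/k_1)(1 − D₀(k_a−k_1)/(k_1 L₀))]
= [1/(2.13−0.331)] ln[(2.13/0.331)(1 − 1.09×1.799/(0.331×30.0))]
= (1/1.799) ln[6.435 × 0.8025] = 0.5559 × ln(5.164) = 0.5559 × 1.642 = 0.9126 d.
D_c = (k_1/k_a) L₀ e^(−k_1 t_c) = (0.331/2.13) × 30.0 × e^(−0.331×0.9126) = 0.1554 × 30.0 × 0.7393 = 3.447 mg/L.

t_c ≈ 0.913 d; D_c ≈ 3.45 mg/L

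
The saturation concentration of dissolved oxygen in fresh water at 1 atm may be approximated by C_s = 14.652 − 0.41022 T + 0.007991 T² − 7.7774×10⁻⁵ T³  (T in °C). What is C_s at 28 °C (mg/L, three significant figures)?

C_s ≈ 7.72 mg/L

C_s = 14.652 − 0.41022×28 + 0.007991×28² − 7.7774×10⁻⁵×28³ = 7.723 mg/L.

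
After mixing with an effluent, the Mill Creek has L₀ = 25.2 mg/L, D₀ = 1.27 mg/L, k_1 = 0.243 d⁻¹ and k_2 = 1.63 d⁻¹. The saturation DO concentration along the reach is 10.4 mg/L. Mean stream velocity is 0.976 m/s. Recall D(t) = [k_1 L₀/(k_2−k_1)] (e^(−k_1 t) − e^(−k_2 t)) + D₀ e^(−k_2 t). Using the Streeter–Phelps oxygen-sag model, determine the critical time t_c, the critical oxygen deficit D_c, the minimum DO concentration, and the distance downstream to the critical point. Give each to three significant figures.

t_c = [1/(k_2−k_1)] ln[(k_2/k_1)(1 − D₀(k_2−k_1)/(k_1 L₀))]
= [1/(1.63−0.243)] ln[(1.63/0.243)(1 − 1.27×1.387/(0.243×25.2))]
= (1/1.387) ln[6.708 × 0.7123] = 0.7210 × ln(4.778) = 0.7210 × 1.564 = 1.128 d.
D_c = (k_1/k_2) L₀ e^(−k_1 t_c) = (0.243/1.63) × 25.2 × e^(−0.243×1.128) = 0.1491 × 25.2 × 0.7603 = 2.856 mg/L.
Minimum DO = C_s − D_c = 10.4 − 2.856 = 7.544 mg/L.
x_c = v t_c = 0.976 m/s × 1.128 d × 86400 s/d = 95090 m ≈ 95.1 km.

t_c ≈ 1.13 d; D_c ≈ 2.86 mg/L; min DO ≈ 7.54 mg/L; x_c ≈ 95.1 km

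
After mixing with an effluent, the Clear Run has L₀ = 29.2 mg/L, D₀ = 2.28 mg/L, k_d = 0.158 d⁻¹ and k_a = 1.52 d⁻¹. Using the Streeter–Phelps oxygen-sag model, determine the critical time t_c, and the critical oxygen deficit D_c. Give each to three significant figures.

With k_a/k_d = 9.620 and 1 − D₀(k_a−k_d)/(k_d L₀) = 0.3269,
t_c = ln(9.620 × 0.3269) / (1.52 − 0.158) = ln(3.145) / 1.362 = 1.146/1.362 = 0.8413 d.
D_c = (k_d/k_a) L₀ e^(−k_d t_c) = (0.158/1.52) × 29.2 × e^(−0.158×0.8413) = 0.1039 × 29.2 × 0.8755 = 2.657 mg/L.

t_c ≈ 0.841 d; D_c ≈ 2.66 mg/L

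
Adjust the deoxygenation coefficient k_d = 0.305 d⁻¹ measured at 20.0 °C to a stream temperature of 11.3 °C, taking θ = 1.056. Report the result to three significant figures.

k_d ≈ 0.190 d⁻¹

k_d(T₂) = k_d(T₁) · θ^(T₂−T₁) = 0.305 × 1.056^(11.3−20.0)
= 0.305 × 1.056^-8.70 = 0.305 × 0.6225 = 0.1899 d⁻¹.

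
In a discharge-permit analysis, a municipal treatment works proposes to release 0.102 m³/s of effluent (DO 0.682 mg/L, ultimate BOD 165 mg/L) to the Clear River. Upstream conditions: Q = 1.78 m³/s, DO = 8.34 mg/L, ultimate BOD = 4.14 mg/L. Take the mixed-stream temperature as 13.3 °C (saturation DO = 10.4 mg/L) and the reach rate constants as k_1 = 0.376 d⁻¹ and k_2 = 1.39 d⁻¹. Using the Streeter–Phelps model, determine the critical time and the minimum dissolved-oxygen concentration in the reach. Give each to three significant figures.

Mixed DO = (1.78×8.34 + 0.102×0.682)/(1.78+0.102) = 14.91/1.882 = 7.925 mg/L.
Mixed L₀ = (1.78×4.14 + 0.102×165)/(1.882) = 24.20/1.882 = 12.86 mg/L.
Initial deficit D₀ = C_s − DO₀ = 10.4 − 7.925 = 2.475 mg/L.
t_c = (1/1.014) ln[(1.39/0.376)(1 − 2.475×1.014/(0.376×12.86))] = 0.9862 × ln(1.778) = 0.5674 d.
D_c = (0.376/1.39) × 12.86 × e^(−0.376×0.5674) = 0.2705 × 12.86 × 0.8079 = 2.810 mg/L.
Minimum DO = 10.4 − 2.810 = 7.590 mg/L.

t_c ≈ 0.567 d; minimum DO ≈ 7.59 mg/L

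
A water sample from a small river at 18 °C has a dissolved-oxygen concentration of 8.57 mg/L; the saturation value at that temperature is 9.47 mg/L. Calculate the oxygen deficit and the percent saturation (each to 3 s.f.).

D = C_s − C = 9.47 − 8.57 = 0.900 mg/L.
% saturation = 8.57/9.47 × 100 = 90.5 %.

D ≈ 0.900 mg/L; 90.5 % saturation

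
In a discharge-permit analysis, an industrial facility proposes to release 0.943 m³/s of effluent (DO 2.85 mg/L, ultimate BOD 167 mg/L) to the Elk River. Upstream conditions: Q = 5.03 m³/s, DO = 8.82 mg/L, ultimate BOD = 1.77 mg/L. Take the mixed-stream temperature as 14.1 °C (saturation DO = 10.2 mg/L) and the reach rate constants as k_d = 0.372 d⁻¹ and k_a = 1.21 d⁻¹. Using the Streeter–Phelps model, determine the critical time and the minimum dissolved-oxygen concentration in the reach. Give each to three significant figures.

t_c ≈ 1.16 d; minimum DO ≈ 4.64 mg/L

Mixed DO = (5.03×8.82 + 0.943×2.85)/(5.03+0.943) = 47.05/5.973 = 7.877 mg/L.
Mixed L₀ = (5.03×1.77 + 0.943×167)/(5.973) = 166.4/5.973 = 27.86 mg/L.
Initial deficit D₀ = C_s − DO₀ = 10.2 − 7.877 = 2.323 mg/L.
t_c = (1/0.8380) ln[(1.21/0.372)(1 − 2.323×0.8380/(0.372×27.86))] = 1.193 × ln(2.642) = 1.159 d.
D_c = (0.372/1.21) × 27.86 × e^(−0.372×1.159) = 0.3074 × 27.86 × 0.6497 = 5.564 mg/L.
Minimum DO = 10.2 − 5.564 = 4.636 mg/L.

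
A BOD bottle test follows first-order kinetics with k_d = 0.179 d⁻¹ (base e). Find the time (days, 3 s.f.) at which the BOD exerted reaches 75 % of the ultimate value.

y/L₀ = 1 − e^(−k_d t) = 0.75 ⇒ e^(−k_d t) = 0.250
t = −ln(0.250) / 0.179 = 1.386 / 0.179 = 7.745 d.

t ≈ 7.74 d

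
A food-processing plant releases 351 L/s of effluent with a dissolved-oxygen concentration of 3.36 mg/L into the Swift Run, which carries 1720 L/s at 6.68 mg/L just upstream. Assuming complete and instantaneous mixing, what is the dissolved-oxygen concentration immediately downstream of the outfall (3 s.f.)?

6.12 mg/L

Flow-weighted mixing: C = (Q_r C_r + Q_w C_w)/(Q_r + Q_w)
= (1720×6.68 + 351×3.36)/(1720 + 351) = 12670/2071 = 6.117 mg/L.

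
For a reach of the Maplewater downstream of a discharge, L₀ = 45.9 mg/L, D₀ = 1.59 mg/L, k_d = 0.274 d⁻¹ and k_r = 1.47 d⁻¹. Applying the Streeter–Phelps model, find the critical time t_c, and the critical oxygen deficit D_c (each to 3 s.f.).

t_c = [1/(k_r−k_d)] ln[(k_r/k_d)(1 − D₀(k_r−k_d)/(k_d L₀))]
= [1/(1.47−0.274)] ln[(1.47/0.274)(1 − 1.59×1.196/(0.274×45.9))]
= (1/1.196) ln[5.365 × 0.8488] = 0.8361 × ln(4.554) = 0.8361 × 1.516 = 1.268 d.
D_c = (k_d/k_r) L₀ e^(−k_d t_c) = (0.274/1.47) × 45.9 × e^(−0.274×1.268) = 0.1864 × 45.9 × 0.7066 = 6.045 mg/L.

t_c ≈ 1.27 d; D_c ≈ 6.05 mg/L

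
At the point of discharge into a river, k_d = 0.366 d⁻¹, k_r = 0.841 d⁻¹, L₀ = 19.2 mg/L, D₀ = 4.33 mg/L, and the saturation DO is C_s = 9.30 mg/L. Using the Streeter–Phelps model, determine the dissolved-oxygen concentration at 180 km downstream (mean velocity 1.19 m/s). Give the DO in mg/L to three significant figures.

DO ≈ 3.91 mg/L

Travel time t = x/v = 180 km / (1.19 m/s) = 180000 m / 1.19 m/s = 151300 s = 1.751 d.
k_d L₀/(k_r−k_d) = 0.366×19.2/(0.841−0.366) = 7.027/0.4750 = 14.79 mg/L.
e^(−k_d t) = e^(−0.366×1.751) = 0.5269; e^(−k_r t) = e^(−0.841×1.751) = 0.2294.
D = 14.79 × (0.5269 − 0.2294) + 4.33 × 0.2294 = 4.401 + 0.9933 = 5.395 mg/L.
DO = C_s − D = 9.30 − 5.395 = 3.905 mg/L.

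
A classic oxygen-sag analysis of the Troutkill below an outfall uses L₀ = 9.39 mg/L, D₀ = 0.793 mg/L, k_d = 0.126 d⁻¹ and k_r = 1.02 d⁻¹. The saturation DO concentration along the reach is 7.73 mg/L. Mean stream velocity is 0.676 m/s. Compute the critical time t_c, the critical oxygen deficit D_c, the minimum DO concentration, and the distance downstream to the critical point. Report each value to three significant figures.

t_c ≈ 1.32 d; D_c ≈ 0.983 mg/L; min DO ≈ 6.75 mg/L; x_c ≈ 76.9 km

t_c = [1/(k_r−k_d)] ln[(k_r/k_d)(1 − D₀(k_r−k_d)/(k_d L₀))]
= [1/(1.02−0.126)] ln[(1.02/0.126)(1 − 0.793×0.8940/(0.126×9.39))]
= (1/0.8940) ln[8.095 × 0.4008] = 1.119 × ln(3.245) = 1.119 × 1.177 = 1.317 d.
L(t_c) = L₀ e^(−k_d t_c) = 9.39 × 0.8471 = 7.955 mg/L, and at the critical point k_r D_c = k_d L, so D_c = (0.126/1.02) × 7.955 = 0.9826 mg/L.
Minimum DO = C_s − D_c = 7.73 − 0.9826 = 6.747 mg/L.
x_c = v t_c = 0.676 m/s × 1.317 d × 86400 s/d = 76890 m ≈ 76.9 km.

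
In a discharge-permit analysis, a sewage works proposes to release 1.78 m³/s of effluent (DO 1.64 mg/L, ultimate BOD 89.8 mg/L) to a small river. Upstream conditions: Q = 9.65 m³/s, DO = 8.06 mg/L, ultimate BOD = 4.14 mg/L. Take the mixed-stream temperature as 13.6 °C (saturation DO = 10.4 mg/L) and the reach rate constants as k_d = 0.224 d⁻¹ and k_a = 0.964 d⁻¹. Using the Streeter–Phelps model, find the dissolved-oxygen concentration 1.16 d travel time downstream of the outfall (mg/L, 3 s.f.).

DO ≈ 6.96 mg/L

Mixed DO = (9.65×8.06 + 1.78×1.64)/(9.65+1.78) = 80.70/11.43 = 7.060 mg/L.
Mixed L₀ = (9.65×4.14 + 1.78×89.8)/(11.43) = 199.8/11.43 = 17.48 mg/L.
Initial deficit D₀ = C_s − DO₀ = 10.4 − 7.060 = 3.340 mg/L.
D(1.16) = [0.224×17.48/(0.964−0.224)](e^(−0.224×1.16) − e^(−0.964×1.16)) + 3.340 e^(−0.964×1.16)
= 5.291 × (0.7712 − 0.3269) + 3.340 × 0.3269 = 3.443 mg/L.
DO = 10.4 − 3.443 = 6.957 mg/L.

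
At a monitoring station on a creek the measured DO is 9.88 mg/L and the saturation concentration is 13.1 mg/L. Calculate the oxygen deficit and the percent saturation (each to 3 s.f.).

D = C_s − C = 13.1 − 9.88 = 3.22 mg/L.
% saturation = 9.88/13.1 × 100 = 75.4 %.

D ≈ 3.22 mg/L; 75.4 % saturation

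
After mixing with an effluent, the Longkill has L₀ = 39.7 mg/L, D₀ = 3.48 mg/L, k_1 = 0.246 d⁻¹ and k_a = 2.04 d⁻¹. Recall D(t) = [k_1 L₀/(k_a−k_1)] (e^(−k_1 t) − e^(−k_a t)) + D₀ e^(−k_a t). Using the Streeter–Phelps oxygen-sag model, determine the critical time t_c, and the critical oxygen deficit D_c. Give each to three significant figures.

t_c ≈ 0.611 d; D_c ≈ 4.12 mg/L

t_c = [1/(k_a−k_1)] ln[(k_a/k_1)(1 − D₀(k_a−k_1)/(k_1 L₀))]
= [1/(2.04−0.246)] ln[(2.04/0.246)(1 − 3.48×1.794/(0.246×39.7))]
= (1/1.794) ln[8.293 × 0.3607] = 0.5574 × ln(2.992) = 0.5574 × 1.096 = 0.6108 d.
D_c = (k_1/k_a) L₀ e^(−k_1 t_c) = (0.246/2.04) × 39.7 × e^(−0.246×0.6108) = 0.1206 × 39.7 × 0.8605 = 4.119 mg/L.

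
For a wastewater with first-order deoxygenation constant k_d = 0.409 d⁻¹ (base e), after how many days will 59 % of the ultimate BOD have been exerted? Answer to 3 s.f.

y/L₀ = 1 − e^(−k_d t) = 0.59 ⇒ e^(−k_d t) = 0.410
t = −ln(0.410) / 0.409 = 0.8916 / 0.409 = 2.180 d.

t ≈ 2.18 d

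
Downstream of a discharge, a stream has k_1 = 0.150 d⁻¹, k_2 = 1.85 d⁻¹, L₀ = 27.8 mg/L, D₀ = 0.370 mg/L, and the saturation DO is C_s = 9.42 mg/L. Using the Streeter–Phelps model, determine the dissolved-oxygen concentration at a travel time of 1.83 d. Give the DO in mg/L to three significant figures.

DO ≈ 7.63 mg/L

k_1 L₀/(k_2−k_1) = 0.150×27.8/(1.85−0.150) = 4.170/1.700 = 2.453 mg/L.
e^(−k_1 t) = e^(−0.150×1.830) = 0.7600; e^(−k_2 t) = e^(−1.85×1.830) = 0.03386.
D = 2.453 × (0.7600 − 0.03386) + 0.370 × 0.03386 = 1.781 + 0.01253 = 1.794 mg/L.
DO = C_s − D = 9.42 − 1.794 = 7.626 mg/L.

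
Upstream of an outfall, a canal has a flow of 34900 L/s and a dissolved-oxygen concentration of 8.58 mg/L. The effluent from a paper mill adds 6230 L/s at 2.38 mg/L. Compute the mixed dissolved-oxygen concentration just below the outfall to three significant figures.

Flow-weighted mixing: C = (Q_r C_r + Q_w C_w)/(Q_r + Q_w)
= (34900×8.58 + 6230×2.38)/(34900 + 6230) = 314300/41130 = 7.641 mg/L.

7.64 mg/L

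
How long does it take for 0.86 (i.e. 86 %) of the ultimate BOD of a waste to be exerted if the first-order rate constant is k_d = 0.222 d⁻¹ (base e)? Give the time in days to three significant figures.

y/L₀ = 1 − e^(−k_d t) = 0.86 ⇒ e^(−k_d t) = 0.140
t = −ln(0.140) / 0.222 = 1.966 / 0.222 = 8.856 d.

t ≈ 8.86 d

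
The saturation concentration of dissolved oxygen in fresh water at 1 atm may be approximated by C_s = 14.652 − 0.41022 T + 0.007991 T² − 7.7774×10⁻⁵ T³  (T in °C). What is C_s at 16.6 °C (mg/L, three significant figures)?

C_s ≈ 9.69 mg/L

C_s = 14.652 − 0.41022×16.6 + 0.007991×16.6² − 7.7774×10⁻⁵×16.6³ = 9.689 mg/L.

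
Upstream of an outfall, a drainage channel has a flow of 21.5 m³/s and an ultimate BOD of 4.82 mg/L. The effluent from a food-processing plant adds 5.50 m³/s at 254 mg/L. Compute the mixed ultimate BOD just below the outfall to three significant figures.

55.6 mg/L

Flow-weighted mixing: C = (Q_r C_r + Q_w C_w)/(Q_r + Q_w)
= (21.5×4.82 + 5.50×254)/(21.5 + 5.50) = 1501/27.00 = 55.58 mg/L.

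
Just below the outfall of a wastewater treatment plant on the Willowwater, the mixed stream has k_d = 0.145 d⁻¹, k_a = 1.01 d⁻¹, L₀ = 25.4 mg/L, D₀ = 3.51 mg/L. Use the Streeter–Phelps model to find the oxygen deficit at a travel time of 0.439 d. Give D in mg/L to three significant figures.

k_d L₀/(k_a−k_d) = 0.145×25.4/(1.01−0.145) = 3.683/0.8650 = 4.258 mg/L.
e^(−k_d t) = e^(−0.145×0.4390) = 0.9383; e^(−k_a t) = e^(−1.01×0.4390) = 0.6419.
D = 4.258 × (0.9383 − 0.6419) + 3.51 × 0.6419 = 1.262 + 2.253 = 3.515 mg/L.

D ≈ 3.52 mg/L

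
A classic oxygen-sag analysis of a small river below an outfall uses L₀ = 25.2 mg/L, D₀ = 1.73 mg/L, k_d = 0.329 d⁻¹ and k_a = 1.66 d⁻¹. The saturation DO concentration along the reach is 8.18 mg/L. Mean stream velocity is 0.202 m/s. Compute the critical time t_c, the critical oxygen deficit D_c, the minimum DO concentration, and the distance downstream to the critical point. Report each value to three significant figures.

With k_a/k_d = 5.046 and 1 − D₀(k_a−k_d)/(k_d L₀) = 0.7223,
t_c = ln(5.046 × 0.7223) / (1.66 − 0.329) = ln(3.644) / 1.331 = 1.293/1.331 = 0.9716 d.
L(t_c) = L₀ e^(−k_d t_c) = 25.2 × 0.7264 = 18.31 mg/L, and at the critical point k_a D_c = k_d L, so D_c = (0.329/1.66) × 18.31 = 3.628 mg/L.
Minimum DO = C_s − D_c = 8.18 − 3.628 = 4.552 mg/L.
x_c = v t_c = 0.202 m/s × 0.9716 d × 86400 s/d = 16960 m ≈ 17.0 km.

t_c ≈ 0.972 d; D_c ≈ 3.63 mg/L; min DO ≈ 4.55 mg/L; x_c ≈ 17.0 km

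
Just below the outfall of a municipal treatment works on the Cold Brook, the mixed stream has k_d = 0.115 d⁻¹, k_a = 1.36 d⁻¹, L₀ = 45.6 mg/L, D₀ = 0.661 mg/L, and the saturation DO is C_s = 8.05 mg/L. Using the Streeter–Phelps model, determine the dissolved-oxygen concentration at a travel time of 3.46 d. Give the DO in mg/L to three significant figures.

DO ≈ 5.25 mg/L

k_d L₀/(k_a−k_d) = 0.115×45.6/(1.36−0.115) = 5.244/1.245 = 4.212 mg/L.
e^(−k_d t) = e^(−0.115×3.460) = 0.6717; e^(−k_a t) = e^(−1.36×3.460) = 0.009044.
D = 4.212 × (0.6717 − 0.009044) + 0.661 × 0.009044 = 2.791 + 0.005978 = 2.797 mg/L.
DO = C_s − D = 8.05 − 2.797 = 5.253 mg/L.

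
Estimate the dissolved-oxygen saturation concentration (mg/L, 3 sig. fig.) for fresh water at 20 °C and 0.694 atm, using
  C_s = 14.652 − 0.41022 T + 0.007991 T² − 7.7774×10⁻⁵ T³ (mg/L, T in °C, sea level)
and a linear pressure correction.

C_s ≈ 6.26 mg/L

At sea level: C_s = 14.652 − 0.41022×20 + 0.007991×20² − 7.7774×10⁻⁵×20³ = 9.022 mg/L.
Pressure correction: C_s' = 9.022 × 0.694 = 6.261 mg/L.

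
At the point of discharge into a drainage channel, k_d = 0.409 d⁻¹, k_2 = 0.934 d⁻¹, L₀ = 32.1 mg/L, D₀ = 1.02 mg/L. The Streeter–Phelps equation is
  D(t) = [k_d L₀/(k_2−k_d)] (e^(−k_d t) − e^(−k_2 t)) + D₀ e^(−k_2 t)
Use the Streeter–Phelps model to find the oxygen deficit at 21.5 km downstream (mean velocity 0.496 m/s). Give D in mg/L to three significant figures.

Travel time t = x/v = 21.5 km / (0.496 m/s) = 21500 m / 0.496 m/s = 43350 s = 0.5017 d.
k_d L₀/(k_2−k_d) = 0.409×32.1/(0.934−0.409) = 13.13/0.5250 = 25.01 mg/L.
e^(−k_d t) = e^(−0.409×0.5017) = 0.8145; e^(−k_2 t) = e^(−0.934×0.5017) = 0.6259.
D = 25.01 × (0.8145 − 0.6259) + 1.02 × 0.6259 = 4.716 + 0.6384 = 5.355 mg/L.

D ≈ 5.35 mg/L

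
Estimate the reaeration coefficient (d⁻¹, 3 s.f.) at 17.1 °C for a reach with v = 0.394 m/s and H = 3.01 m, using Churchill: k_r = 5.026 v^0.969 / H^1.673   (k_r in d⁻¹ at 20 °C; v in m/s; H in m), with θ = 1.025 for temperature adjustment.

k_r(20) = 5.026 × 0.394^0.969 / 3.01^1.673 = 5.026 × 0.4055 / 6.319 = 0.3226 d⁻¹.
k_r(17.1) = 0.3226 × 1.025^(17.1−20) = 0.3226 × 0.9309 = 0.3003 d⁻¹.

k_r ≈ 0.300 d⁻¹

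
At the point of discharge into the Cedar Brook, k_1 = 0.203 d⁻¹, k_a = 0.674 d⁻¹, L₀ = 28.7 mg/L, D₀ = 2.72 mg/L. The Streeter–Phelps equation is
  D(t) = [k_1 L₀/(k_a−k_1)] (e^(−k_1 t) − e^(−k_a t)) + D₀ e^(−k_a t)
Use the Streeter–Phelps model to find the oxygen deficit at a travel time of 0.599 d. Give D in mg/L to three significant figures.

k_1 L₀/(k_a−k_1) = 0.203×28.7/(0.674−0.203) = 5.826/0.4710 = 12.37 mg/L.
e^(−k_1 t) = e^(−0.203×0.5990) = 0.8855; e^(−k_a t) = e^(−0.674×0.5990) = 0.6678.
D = 12.37 × (0.8855 − 0.6678) + 2.72 × 0.6678 = 2.693 + 1.816 = 4.509 mg/L.

D ≈ 4.51 mg/L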